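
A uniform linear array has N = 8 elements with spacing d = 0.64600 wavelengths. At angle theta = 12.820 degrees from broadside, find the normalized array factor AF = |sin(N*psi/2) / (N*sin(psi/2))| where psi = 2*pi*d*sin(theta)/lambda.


psi = 2*pi*0.64600*sin(12.820 deg) = 0.9006331 rad
AF = |sin(8*0.9006331/2) / (8*sin(0.9006331/2))| = 0.1277

0.1277


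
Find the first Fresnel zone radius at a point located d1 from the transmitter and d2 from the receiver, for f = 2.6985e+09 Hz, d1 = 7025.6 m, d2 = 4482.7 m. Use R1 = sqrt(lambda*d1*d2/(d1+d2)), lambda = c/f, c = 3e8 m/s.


lambda = c / f = 3.0000e+08 / 2.6985e+09 = 0.1111729 m
R1 = sqrt(0.1111729 * 7025.6 * 4482.7 / (7025.6 + 4482.7)) = 17.44 m

17.44 m


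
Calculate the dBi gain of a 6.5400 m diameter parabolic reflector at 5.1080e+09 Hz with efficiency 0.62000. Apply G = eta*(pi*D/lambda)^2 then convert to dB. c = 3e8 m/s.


lambda = c / f = 3.0000e+08 / 5.1080e+09 = 0.05873140 m
G_linear = 0.62000 * (pi * 6.5400 / 0.05873140)^2 = 75876.31
G_dBi = 10 * log10(75876.31) = 48.80 dBi

48.80 dBi


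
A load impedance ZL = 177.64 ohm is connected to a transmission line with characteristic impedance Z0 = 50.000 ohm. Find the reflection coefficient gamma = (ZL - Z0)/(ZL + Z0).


gamma = (177.64 - 50.000) / (177.64 + 50.000) = 0.5607

0.5607


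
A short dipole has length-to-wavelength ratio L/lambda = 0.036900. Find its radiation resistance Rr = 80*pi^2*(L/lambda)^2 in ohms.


Rr = 80 * pi^2 * (0.036900)^2 = 80 * 9.869604 * 1.361610e-03 = 1.075 ohm

1.075 ohm


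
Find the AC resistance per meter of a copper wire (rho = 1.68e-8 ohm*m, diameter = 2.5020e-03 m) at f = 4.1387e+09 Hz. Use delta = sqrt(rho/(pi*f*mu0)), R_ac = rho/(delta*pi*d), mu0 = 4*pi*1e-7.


delta = sqrt(1.68e-8 / (pi * 4.1387e+09 * 4*pi*1e-7)) = 1.014011e-06 m
R_ac = 1.68e-8 / (1.014011e-06 * pi * 2.5020e-03) = 2.108 ohm/m

2.108 ohm/m


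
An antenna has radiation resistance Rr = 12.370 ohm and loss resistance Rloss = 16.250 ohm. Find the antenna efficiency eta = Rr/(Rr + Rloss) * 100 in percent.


eta = 12.370 / (12.370 + 16.250) * 100 = 43.22%

43.22%


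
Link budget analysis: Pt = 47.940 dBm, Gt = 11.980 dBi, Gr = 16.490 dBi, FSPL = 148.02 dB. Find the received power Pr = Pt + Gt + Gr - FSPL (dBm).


Pr = 47.940 + 11.980 + 16.490 - 148.02 = -71.61 dBm

-71.61 dBm


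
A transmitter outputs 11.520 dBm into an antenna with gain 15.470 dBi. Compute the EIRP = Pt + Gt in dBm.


EIRP = Pt + Gt = 11.520 + 15.470 = 26.99 dBm

26.99 dBm


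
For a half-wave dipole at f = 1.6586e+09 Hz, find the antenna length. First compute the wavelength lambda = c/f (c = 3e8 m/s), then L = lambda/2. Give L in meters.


lambda = c / f = 3.0000e+08 / 1.6586e+09 = 0.1808754 m
L = lambda / 2 = 0.1808754 / 2 = 0.09044 m

0.09044 m


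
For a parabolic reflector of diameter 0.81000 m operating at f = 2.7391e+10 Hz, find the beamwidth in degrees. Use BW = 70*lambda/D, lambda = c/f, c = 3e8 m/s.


lambda = c / f = 3.0000e+08 / 2.7391e+10 = 0.01095250 m
BW = 70 * 0.01095250 / 0.81000 = 0.9465 deg

0.9465 deg


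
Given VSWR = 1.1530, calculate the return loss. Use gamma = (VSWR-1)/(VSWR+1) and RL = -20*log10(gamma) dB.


gamma = (1.1530 - 1) / (1.1530 + 1) = 0.07106363
RL = -20 * log10(0.07106363) = 22.97 dB

22.97 dB


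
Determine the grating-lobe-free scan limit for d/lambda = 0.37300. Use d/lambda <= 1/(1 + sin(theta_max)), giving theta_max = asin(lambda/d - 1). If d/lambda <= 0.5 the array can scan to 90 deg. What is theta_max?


lambda/d - 1 = 1/0.37300 - 1 = 1.680965 >= 1
d/lambda <= 0.5, so the array can scan to endfire without grating lobes: theta_max = 90 deg

90 deg


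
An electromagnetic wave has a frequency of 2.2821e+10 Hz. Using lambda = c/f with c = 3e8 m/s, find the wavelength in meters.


lambda = c / f = 3.0000e+08 / 2.2821e+10 = 0.01315 m

0.01315 m


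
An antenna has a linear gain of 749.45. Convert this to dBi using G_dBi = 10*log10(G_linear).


G_dBi = 10 * log10(749.45) = 28.75 dBi

28.75 dBi


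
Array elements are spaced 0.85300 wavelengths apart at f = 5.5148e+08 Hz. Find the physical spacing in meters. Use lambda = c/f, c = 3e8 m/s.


lambda = c / f = 3.0000e+08 / 5.5148e+08 = 0.5439907 m
d = 0.85300 * 0.5439907 = 0.4640 m

0.4640 m


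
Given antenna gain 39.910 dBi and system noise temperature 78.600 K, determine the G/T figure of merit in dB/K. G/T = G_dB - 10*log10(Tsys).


G/T = 39.910 - 10*log10(78.600) = 39.910 - 18.95423 = 20.96 dB/K

20.96 dB/K


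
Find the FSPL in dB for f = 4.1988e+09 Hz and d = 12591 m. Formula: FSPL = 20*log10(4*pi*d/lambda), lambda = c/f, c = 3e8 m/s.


lambda = c / f = 3.0000e+08 / 4.1988e+09 = 0.07144899 m
FSPL = 20 * log10(4*pi*12591/0.07144899) = 126.9 dB

126.9 dB


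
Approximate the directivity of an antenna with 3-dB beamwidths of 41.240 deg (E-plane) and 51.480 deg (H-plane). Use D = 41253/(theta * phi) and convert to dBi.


D_linear = 41253 / (41.240 * 51.480) = 19.43114
D_dBi = 10 * log10(19.43114) = 12.88 dBi

12.88 dBi


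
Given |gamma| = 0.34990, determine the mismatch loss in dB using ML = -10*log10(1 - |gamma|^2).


ML = -10 * log10(1 - 0.34990^2) = -10 * log10(0.87756999) = 0.5672 dB

0.5672 dB


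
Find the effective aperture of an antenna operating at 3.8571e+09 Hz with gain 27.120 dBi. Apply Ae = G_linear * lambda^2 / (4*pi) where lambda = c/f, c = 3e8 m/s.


lambda = c / f = 3.0000e+08 / 3.8571e+09 = 0.07777864 m
G_linear = 10^(27.120/10) = 515.2286
Ae = G_linear * lambda^2 / (4*pi) = 515.2286 * 0.07777864^2 / (4*pi) = 0.2480 m^2

0.2480 m^2


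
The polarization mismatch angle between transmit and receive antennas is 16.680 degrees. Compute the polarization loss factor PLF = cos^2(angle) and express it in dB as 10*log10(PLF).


PLF_linear = cos^2(16.680 deg) = 0.9176160
PLF_dB = 10 * log10(0.9176160) = -0.3734 dB

-0.3734 dB


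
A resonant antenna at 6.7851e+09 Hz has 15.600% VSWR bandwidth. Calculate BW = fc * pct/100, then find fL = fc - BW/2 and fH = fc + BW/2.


BW = 6.7851e+09 * 15.600/100 = 1.058476e+09 Hz
fL = 6.7851e+09 - 1.058476e+09/2 = 6.256e+09 Hz
fH = 6.7851e+09 + 1.058476e+09/2 = 7.314e+09 Hz

BW=1.058e+09 Hz, fL=6.256e+09 Hz, fH=7.314e+09 Hz


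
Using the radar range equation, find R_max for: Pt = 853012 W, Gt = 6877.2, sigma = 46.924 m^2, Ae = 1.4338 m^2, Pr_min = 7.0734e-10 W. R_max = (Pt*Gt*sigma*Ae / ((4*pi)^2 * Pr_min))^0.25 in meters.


R^4 = 853012*6877.2*46.924*1.4338 / ((4*pi)^2 * 7.0734e-10) = 3.533478e+18
R_max = 3.533478e+18^0.25 = 43356 m

43356 m


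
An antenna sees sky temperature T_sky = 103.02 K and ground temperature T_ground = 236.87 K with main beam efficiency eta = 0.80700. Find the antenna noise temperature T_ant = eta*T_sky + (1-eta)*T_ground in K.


T_ant = 0.80700 * 103.02 + (1 - 0.80700) * 236.87 = 128.9 K

128.9 K


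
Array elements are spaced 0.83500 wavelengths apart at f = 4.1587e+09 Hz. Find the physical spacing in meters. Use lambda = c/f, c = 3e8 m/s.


lambda = c / f = 3.0000e+08 / 4.1587e+09 = 0.07213793 m
d = 0.83500 * 0.07213793 = 0.06024 m

0.06024 m


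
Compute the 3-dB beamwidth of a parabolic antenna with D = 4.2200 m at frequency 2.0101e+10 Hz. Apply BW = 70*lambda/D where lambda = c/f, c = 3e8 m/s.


lambda = c / f = 3.0000e+08 / 2.0101e+10 = 0.01492463 m
BW = 70 * 0.01492463 / 4.2200 = 0.2476 deg

0.2476 deg


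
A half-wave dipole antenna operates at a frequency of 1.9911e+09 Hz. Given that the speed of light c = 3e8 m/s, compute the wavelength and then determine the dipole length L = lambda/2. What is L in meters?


lambda = c / f = 3.0000e+08 / 1.9911e+09 = 0.1506705 m
L = lambda / 2 = 0.1506705 / 2 = 0.07534 m

0.07534 m


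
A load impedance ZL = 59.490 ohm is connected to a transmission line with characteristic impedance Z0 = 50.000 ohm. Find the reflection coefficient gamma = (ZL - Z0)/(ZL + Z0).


gamma = (59.490 - 50.000) / (59.490 + 50.000) = 0.08667

0.08667


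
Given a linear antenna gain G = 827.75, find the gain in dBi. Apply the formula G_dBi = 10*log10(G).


G_dBi = 10 * log10(827.75) = 29.18 dBi

29.18 dBi


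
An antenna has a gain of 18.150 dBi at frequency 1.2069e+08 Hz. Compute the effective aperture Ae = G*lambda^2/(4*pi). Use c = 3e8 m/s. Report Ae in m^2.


lambda = c / f = 3.0000e+08 / 1.2069e+08 = 2.485707 m
G_linear = 10^(18.150/10) = 65.31306
Ae = G_linear * lambda^2 / (4*pi) = 65.31306 * 2.485707^2 / (4*pi) = 32.11 m^2

32.11 m^2


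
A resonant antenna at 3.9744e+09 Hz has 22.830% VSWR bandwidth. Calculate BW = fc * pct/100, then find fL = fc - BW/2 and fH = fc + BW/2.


BW = 3.9744e+09 * 22.830/100 = 9.073555e+08 Hz
fL = 3.9744e+09 - 9.073555e+08/2 = 3.521e+09 Hz
fH = 3.9744e+09 + 9.073555e+08/2 = 4.428e+09 Hz

BW=9.074e+08 Hz, fL=3.521e+09 Hz, fH=4.428e+09 Hz


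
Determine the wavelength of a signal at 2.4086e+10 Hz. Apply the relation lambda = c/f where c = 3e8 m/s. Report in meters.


lambda = c / f = 3.0000e+08 / 2.4086e+10 = 0.01246 m

0.01246 m


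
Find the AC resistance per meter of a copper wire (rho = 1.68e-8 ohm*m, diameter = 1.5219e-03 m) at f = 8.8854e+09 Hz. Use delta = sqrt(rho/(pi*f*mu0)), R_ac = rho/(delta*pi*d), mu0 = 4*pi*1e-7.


delta = sqrt(1.68e-8 / (pi * 8.8854e+09 * 4*pi*1e-7)) = 6.920481e-07 m
R_ac = 1.68e-8 / (6.920481e-07 * pi * 1.5219e-03) = 5.077 ohm/m

5.077 ohm/m


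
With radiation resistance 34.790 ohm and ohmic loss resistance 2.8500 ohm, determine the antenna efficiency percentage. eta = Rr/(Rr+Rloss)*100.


eta = 34.790 / (34.790 + 2.8500) * 100 = 92.43%

92.43%


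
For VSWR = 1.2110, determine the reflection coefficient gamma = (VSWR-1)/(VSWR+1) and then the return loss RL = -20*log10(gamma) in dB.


gamma = (1.2110 - 1) / (1.2110 + 1) = 0.09543193
RL = -20 * log10(0.09543193) = 20.41 dB

20.41 dB


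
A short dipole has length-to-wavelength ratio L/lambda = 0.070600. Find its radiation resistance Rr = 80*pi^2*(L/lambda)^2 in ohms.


Rr = 80 * pi^2 * (0.070600)^2 = 80 * 9.869604 * 4.984360e-03 = 3.935 ohm

3.935 ohm


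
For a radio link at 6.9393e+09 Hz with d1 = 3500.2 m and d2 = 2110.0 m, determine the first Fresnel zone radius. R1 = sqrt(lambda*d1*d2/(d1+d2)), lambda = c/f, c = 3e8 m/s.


lambda = c / f = 3.0000e+08 / 6.9393e+09 = 0.04323203 m
R1 = sqrt(0.04323203 * 3500.2 * 2110.0 / (3500.2 + 2110.0)) = 7.544 m

7.544 m


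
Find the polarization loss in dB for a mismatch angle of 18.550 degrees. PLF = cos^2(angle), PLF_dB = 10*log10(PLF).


PLF_linear = cos^2(18.550 deg) = 0.8987920
PLF_dB = 10 * log10(0.8987920) = -0.4634 dB

-0.4634 dB


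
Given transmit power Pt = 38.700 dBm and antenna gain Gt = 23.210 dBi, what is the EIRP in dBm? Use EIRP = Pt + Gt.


EIRP = Pt + Gt = 38.700 + 23.210 = 61.91 dBm

61.91 dBm


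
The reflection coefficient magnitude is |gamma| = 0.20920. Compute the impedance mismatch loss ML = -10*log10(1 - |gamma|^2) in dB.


ML = -10 * log10(1 - 0.20920^2) = -10 * log10(0.95623536) = 0.1944 dB

0.1944 dB


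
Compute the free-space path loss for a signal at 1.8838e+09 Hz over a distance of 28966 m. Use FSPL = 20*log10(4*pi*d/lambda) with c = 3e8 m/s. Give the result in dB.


lambda = c / f = 3.0000e+08 / 1.8838e+09 = 0.1592526 m
FSPL = 20 * log10(4*pi*28966/0.1592526) = 127.2 dB

127.2 dB


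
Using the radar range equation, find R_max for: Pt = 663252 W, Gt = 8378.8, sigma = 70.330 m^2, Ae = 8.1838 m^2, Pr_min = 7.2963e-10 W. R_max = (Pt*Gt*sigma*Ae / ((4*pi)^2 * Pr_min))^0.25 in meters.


R^4 = 663252*8378.8*70.330*8.1838 / ((4*pi)^2 * 7.2963e-10) = 2.776090e+19
R_max = 2.776090e+19^0.25 = 72587 m

72587 m


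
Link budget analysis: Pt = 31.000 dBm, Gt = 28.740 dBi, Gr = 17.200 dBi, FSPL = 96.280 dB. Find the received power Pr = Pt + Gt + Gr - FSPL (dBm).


Pr = 31.000 + 28.740 + 17.200 - 96.280 = -19.34 dBm

-19.34 dBm


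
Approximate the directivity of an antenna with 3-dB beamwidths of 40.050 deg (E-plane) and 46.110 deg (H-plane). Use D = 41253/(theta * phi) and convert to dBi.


D_linear = 41253 / (40.050 * 46.110) = 22.33870
D_dBi = 10 * log10(22.33870) = 13.49 dBi

13.49 dBi


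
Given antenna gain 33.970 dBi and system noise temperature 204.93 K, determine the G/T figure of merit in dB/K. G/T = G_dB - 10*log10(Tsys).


G/T = 33.970 - 10*log10(204.93) = 33.970 - 23.11606 = 10.85 dB/K

10.85 dB/K


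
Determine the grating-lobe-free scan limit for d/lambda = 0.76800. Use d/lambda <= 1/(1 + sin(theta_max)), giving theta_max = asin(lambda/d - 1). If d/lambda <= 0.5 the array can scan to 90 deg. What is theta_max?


lambda/d - 1 = 1/0.76800 - 1 = 0.3020833
theta_max = asin(0.3020833) = 17.58 deg

17.58 deg


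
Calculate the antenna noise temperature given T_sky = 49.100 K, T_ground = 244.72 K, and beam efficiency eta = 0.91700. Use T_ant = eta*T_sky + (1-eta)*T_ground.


T_ant = 0.91700 * 49.100 + (1 - 0.91700) * 244.72 = 65.34 K

65.34 K


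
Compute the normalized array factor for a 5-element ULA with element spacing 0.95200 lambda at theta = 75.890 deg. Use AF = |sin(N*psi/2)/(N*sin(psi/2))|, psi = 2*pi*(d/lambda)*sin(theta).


psi = 2*pi*0.95200*sin(75.890 deg) = 5.801125 rad
AF = |sin(5*5.801125/2) / (5*sin(5.801125/2))| = 0.7825

0.7825


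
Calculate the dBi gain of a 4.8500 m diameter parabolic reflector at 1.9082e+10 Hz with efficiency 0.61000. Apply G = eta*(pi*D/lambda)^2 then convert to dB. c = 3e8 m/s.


lambda = c / f = 3.0000e+08 / 1.9082e+10 = 0.01572162 m
G_linear = 0.61000 * (pi * 4.8500 / 0.01572162)^2 = 572952.3
G_dBi = 10 * log10(572952.3) = 57.58 dBi

57.58 dBi


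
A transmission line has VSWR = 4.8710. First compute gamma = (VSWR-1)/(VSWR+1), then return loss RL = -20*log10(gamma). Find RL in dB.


gamma = (4.8710 - 1) / (4.8710 + 1) = 0.6593425
RL = -20 * log10(0.6593425) = 3.618 dB

3.618 dB


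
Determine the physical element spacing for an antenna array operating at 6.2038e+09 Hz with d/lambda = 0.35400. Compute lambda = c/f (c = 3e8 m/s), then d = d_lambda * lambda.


lambda = c / f = 3.0000e+08 / 6.2038e+09 = 0.04835746 m
d = 0.35400 * 0.04835746 = 0.01712 m

0.01712 m


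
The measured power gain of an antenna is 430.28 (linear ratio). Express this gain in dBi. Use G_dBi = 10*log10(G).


G_dBi = 10 * log10(430.28) = 26.34 dBi

26.34 dBi


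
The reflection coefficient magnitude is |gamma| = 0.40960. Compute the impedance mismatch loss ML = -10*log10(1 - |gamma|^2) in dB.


ML = -10 * log10(1 - 0.40960^2) = -10 * log10(0.83222784) = 0.7976 dB

0.7976 dB


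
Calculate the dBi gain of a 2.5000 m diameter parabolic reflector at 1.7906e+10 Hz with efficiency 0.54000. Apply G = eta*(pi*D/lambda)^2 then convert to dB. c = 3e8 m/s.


lambda = c / f = 3.0000e+08 / 1.7906e+10 = 0.01675416 m
G_linear = 0.54000 * (pi * 2.5000 / 0.01675416)^2 = 118666.5
G_dBi = 10 * log10(118666.5) = 50.74 dBi

50.74 dBi


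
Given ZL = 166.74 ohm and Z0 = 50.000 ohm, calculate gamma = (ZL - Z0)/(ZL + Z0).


gamma = (166.74 - 50.000) / (166.74 + 50.000) = 0.5386

0.5386


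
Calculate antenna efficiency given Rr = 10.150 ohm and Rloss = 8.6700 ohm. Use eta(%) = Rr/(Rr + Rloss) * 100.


eta = 10.150 / (10.150 + 8.6700) * 100 = 53.93%

53.93%


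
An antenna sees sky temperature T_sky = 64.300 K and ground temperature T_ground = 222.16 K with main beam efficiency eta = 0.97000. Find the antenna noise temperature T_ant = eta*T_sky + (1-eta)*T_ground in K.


T_ant = 0.97000 * 64.300 + (1 - 0.97000) * 222.16 = 69.04 K

69.04 K


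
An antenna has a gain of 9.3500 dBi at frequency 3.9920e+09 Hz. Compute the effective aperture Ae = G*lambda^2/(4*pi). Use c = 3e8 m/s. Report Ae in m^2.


lambda = c / f = 3.0000e+08 / 3.9920e+09 = 0.07515030 m
G_linear = 10^(9.3500/10) = 8.609938
Ae = G_linear * lambda^2 / (4*pi) = 8.609938 * 0.07515030^2 / (4*pi) = 3.869e-03 m^2

3.869e-03 m^2


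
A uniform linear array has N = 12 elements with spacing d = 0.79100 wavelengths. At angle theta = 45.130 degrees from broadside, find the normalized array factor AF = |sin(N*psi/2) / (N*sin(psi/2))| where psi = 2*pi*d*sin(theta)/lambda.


psi = 2*pi*0.79100*sin(45.130 deg) = 3.522285 rad
AF = |sin(12*3.522285/2) / (12*sin(3.522285/2))| = 0.06417

0.06417


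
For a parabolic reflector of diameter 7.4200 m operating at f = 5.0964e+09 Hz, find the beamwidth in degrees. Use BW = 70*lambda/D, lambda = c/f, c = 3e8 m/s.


lambda = c / f = 3.0000e+08 / 5.0964e+09 = 0.05886508 m
BW = 70 * 0.05886508 / 7.4200 = 0.5553 deg

0.5553 deg


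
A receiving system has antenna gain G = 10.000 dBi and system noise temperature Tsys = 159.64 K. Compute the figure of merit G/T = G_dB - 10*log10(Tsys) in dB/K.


G/T = 10.000 - 10*log10(159.64) = 10.000 - 22.03142 = -12.03 dB/K

-12.03 dB/K


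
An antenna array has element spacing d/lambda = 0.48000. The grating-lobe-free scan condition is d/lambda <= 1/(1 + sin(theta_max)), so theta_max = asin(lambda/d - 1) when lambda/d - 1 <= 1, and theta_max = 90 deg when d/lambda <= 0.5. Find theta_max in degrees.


lambda/d - 1 = 1/0.48000 - 1 = 1.083333 >= 1
d/lambda <= 0.5, so the array can scan to endfire without grating lobes: theta_max = 90 deg

90 deg


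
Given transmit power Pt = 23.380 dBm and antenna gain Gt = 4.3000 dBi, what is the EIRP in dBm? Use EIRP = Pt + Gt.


EIRP = Pt + Gt = 23.380 + 4.3000 = 27.68 dBm

27.68 dBm


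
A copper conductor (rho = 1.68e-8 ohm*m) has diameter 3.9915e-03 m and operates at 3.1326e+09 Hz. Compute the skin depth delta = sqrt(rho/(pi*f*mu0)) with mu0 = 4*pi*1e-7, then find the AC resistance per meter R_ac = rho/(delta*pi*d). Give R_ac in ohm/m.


delta = sqrt(1.68e-8 / (pi * 3.1326e+09 * 4*pi*1e-7)) = 1.165527e-06 m
R_ac = 1.68e-8 / (1.165527e-06 * pi * 3.9915e-03) = 1.149 ohm/m

1.149 ohm/m


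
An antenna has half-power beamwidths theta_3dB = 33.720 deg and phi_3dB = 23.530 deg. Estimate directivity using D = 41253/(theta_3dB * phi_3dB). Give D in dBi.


D_linear = 41253 / (33.720 * 23.530) = 51.99314
D_dBi = 10 * log10(51.99314) = 17.16 dBi

17.16 dBi


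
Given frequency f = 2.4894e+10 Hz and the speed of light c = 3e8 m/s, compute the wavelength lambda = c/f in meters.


lambda = c / f = 3.0000e+08 / 2.4894e+10 = 0.01205 m

0.01205 m


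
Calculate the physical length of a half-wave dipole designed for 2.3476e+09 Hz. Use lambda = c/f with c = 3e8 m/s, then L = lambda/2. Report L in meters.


lambda = c / f = 3.0000e+08 / 2.3476e+09 = 0.1277901 m
L = lambda / 2 = 0.1277901 / 2 = 0.06390 m

0.06390 m


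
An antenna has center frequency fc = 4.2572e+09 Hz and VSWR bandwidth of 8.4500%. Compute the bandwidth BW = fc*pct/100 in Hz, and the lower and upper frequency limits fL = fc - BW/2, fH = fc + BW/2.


BW = 4.2572e+09 * 8.4500/100 = 3.597334e+08 Hz
fL = 4.2572e+09 - 3.597334e+08/2 = 4.077e+09 Hz
fH = 4.2572e+09 + 3.597334e+08/2 = 4.437e+09 Hz

BW=3.597e+08 Hz, fL=4.077e+09 Hz, fH=4.437e+09 Hz


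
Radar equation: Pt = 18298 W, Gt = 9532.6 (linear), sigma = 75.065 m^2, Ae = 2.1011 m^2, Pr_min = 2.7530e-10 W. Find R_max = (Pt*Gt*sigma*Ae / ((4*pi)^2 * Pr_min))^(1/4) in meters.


R^4 = 18298*9532.6*75.065*2.1011 / ((4*pi)^2 * 2.7530e-10) = 6.328099e+17
R_max = 6.328099e+17^0.25 = 28204 m

28204 m


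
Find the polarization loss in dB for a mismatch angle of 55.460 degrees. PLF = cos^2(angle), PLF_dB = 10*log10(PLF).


PLF_linear = cos^2(55.460 deg) = 0.3214680
PLF_dB = 10 * log10(0.3214680) = -4.929 dB

-4.929 dB


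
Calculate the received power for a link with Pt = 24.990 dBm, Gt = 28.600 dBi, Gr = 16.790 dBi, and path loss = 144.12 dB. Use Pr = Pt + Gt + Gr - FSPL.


Pr = 24.990 + 28.600 + 16.790 - 144.12 = -73.74 dBm

-73.74 dBm


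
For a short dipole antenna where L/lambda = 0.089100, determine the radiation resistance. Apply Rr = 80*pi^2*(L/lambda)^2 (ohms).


Rr = 80 * pi^2 * (0.089100)^2 = 80 * 9.869604 * 7.938810e-03 = 6.268 ohm

6.268 ohm


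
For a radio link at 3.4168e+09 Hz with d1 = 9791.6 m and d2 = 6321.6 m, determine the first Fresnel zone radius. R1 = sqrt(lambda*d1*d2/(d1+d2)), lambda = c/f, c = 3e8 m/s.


lambda = c / f = 3.0000e+08 / 3.4168e+09 = 0.08780145 m
R1 = sqrt(0.08780145 * 9791.6 * 6321.6 / (9791.6 + 6321.6)) = 18.37 m

18.37 m


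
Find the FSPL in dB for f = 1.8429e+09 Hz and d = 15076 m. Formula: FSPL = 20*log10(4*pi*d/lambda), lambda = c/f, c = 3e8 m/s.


lambda = c / f = 3.0000e+08 / 1.8429e+09 = 0.1627869 m
FSPL = 20 * log10(4*pi*15076/0.1627869) = 121.3 dB

121.3 dB


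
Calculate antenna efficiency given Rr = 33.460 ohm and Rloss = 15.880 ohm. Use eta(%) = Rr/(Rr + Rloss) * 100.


eta = 33.460 / (33.460 + 15.880) * 100 = 67.82%

67.82%


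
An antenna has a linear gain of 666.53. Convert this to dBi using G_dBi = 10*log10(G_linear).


G_dBi = 10 * log10(666.53) = 28.24 dBi

28.24 dBi


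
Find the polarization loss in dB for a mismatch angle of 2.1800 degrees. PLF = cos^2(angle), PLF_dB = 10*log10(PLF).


PLF_linear = cos^2(2.1800 deg) = 0.9985530
PLF_dB = 10 * log10(0.9985530) = -6.289e-03 dB

-6.289e-03 dB


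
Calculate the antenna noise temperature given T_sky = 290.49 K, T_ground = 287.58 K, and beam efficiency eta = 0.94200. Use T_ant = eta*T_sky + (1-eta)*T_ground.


T_ant = 0.94200 * 290.49 + (1 - 0.94200) * 287.58 = 290.3 K

290.3 K


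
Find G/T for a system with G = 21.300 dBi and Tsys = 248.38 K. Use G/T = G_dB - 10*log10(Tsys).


G/T = 21.300 - 10*log10(248.38) = 21.300 - 23.95117 = -2.651 dB/K

-2.651 dB/K


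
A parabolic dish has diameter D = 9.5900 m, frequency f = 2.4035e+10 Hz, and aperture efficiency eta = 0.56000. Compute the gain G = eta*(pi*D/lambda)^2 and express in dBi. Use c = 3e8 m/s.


lambda = c / f = 3.0000e+08 / 2.4035e+10 = 0.01248180 m
G_linear = 0.56000 * (pi * 9.5900 / 0.01248180)^2 = 3.262650e+06
G_dBi = 10 * log10(3.262650e+06) = 65.14 dBi

65.14 dBi


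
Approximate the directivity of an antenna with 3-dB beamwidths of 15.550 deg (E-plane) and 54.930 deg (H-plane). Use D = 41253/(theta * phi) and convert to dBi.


D_linear = 41253 / (15.550 * 54.930) = 48.29649
D_dBi = 10 * log10(48.29649) = 16.84 dBi

16.84 dBi


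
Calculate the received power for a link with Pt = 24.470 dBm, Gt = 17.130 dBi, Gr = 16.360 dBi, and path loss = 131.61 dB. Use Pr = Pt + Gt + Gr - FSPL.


Pr = 24.470 + 17.130 + 16.360 - 131.61 = -73.65 dBm

-73.65 dBm


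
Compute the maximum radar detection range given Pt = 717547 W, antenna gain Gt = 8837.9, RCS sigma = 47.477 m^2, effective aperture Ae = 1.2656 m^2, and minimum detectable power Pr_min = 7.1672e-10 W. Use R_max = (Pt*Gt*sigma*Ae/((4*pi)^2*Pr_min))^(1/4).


R^4 = 717547*8837.9*47.477*1.2656 / ((4*pi)^2 * 7.1672e-10) = 3.366743e+18
R_max = 3.366743e+18^0.25 = 42835 m

42835 m


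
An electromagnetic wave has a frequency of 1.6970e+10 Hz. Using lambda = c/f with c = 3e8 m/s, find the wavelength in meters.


lambda = c / f = 3.0000e+08 / 1.6970e+10 = 0.01768 m

0.01768 m


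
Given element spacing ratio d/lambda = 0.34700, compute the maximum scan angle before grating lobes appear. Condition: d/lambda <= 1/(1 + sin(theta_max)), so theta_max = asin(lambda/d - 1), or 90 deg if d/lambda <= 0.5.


lambda/d - 1 = 1/0.34700 - 1 = 1.881844 >= 1
d/lambda <= 0.5, so the array can scan to endfire without grating lobes: theta_max = 90 deg

90 deg


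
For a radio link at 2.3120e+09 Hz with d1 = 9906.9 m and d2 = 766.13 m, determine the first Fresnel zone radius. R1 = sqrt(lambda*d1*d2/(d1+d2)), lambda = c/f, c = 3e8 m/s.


lambda = c / f = 3.0000e+08 / 2.3120e+09 = 0.1297578 m
R1 = sqrt(0.1297578 * 9906.9 * 766.13 / (9906.9 + 766.13)) = 9.606 m

9.606 m


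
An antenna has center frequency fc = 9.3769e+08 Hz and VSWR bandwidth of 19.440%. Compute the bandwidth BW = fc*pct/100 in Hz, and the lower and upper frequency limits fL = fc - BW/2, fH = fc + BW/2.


BW = 9.3769e+08 * 19.440/100 = 1.822869e+08 Hz
fL = 9.3769e+08 - 1.822869e+08/2 = 8.465e+08 Hz
fH = 9.3769e+08 + 1.822869e+08/2 = 1.029e+09 Hz

BW=1.823e+08 Hz, fL=8.465e+08 Hz, fH=1.029e+09 Hz


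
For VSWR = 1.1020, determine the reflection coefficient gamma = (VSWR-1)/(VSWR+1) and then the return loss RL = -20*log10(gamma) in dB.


gamma = (1.1020 - 1) / (1.1020 + 1) = 0.04852521
RL = -20 * log10(0.04852521) = 26.28 dB

26.28 dB


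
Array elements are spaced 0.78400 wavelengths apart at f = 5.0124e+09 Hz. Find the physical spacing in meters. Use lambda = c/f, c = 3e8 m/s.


lambda = c / f = 3.0000e+08 / 5.0124e+09 = 0.05985157 m
d = 0.78400 * 0.05985157 = 0.04692 m

0.04692 m


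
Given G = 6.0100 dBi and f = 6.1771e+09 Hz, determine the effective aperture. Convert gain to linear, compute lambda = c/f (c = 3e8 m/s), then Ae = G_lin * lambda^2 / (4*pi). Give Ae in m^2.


lambda = c / f = 3.0000e+08 / 6.1771e+09 = 0.04856648 m
G_linear = 10^(6.0100/10) = 3.990249
Ae = G_linear * lambda^2 / (4*pi) = 3.990249 * 0.04856648^2 / (4*pi) = 7.490e-04 m^2

7.490e-04 m^2


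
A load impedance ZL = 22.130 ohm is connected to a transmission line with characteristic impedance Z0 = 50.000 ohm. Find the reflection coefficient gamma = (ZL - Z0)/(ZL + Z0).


gamma = (22.130 - 50.000) / (22.130 + 50.000) = -0.3864

-0.3864


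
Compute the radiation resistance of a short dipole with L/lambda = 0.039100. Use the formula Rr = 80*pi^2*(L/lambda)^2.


Rr = 80 * pi^2 * (0.039100)^2 = 80 * 9.869604 * 1.528810e-03 = 1.207 ohm

1.207 ohm


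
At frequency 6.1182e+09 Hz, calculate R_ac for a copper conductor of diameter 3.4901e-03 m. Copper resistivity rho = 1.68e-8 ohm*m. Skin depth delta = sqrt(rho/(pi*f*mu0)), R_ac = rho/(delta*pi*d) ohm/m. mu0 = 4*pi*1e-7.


delta = sqrt(1.68e-8 / (pi * 6.1182e+09 * 4*pi*1e-7)) = 8.339940e-07 m
R_ac = 1.68e-8 / (8.339940e-07 * pi * 3.4901e-03) = 1.837 ohm/m

1.837 ohm/m


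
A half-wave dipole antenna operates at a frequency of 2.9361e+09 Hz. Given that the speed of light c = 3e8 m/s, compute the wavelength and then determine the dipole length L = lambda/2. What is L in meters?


lambda = c / f = 3.0000e+08 / 2.9361e+09 = 0.1021764 m
L = lambda / 2 = 0.1021764 / 2 = 0.05109 m

0.05109 m


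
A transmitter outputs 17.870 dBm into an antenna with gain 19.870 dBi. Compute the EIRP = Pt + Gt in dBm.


EIRP = Pt + Gt = 17.870 + 19.870 = 37.74 dBm

37.74 dBm


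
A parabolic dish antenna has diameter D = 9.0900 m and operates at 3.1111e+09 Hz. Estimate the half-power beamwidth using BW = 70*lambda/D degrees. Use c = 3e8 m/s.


lambda = c / f = 3.0000e+08 / 3.1111e+09 = 0.09642892 m
BW = 70 * 0.09642892 / 9.0900 = 0.7426 deg

0.7426 deg


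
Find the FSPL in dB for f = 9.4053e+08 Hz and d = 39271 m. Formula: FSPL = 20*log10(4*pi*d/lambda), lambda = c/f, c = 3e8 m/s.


lambda = c / f = 3.0000e+08 / 9.4053e+08 = 0.3189691 m
FSPL = 20 * log10(4*pi*39271/0.3189691) = 123.8 dB

123.8 dB


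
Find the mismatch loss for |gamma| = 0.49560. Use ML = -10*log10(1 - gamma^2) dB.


ML = -10 * log10(1 - 0.49560^2) = -10 * log10(0.75438064) = 1.224 dB

1.224 dB


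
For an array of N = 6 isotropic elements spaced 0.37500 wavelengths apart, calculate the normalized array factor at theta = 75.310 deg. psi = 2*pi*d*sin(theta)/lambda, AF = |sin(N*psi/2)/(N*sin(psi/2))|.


psi = 2*pi*0.37500*sin(75.310 deg) = 2.279175 rad
AF = |sin(6*2.279175/2) / (6*sin(2.279175/2))| = 0.09657

0.09657


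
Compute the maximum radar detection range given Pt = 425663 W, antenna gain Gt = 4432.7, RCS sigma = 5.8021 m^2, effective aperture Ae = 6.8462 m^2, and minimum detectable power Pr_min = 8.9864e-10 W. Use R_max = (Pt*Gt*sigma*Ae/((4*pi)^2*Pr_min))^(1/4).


R^4 = 425663*4432.7*5.8021*6.8462 / ((4*pi)^2 * 8.9864e-10) = 5.281576e+17
R_max = 5.281576e+17^0.25 = 26958 m

26958 m


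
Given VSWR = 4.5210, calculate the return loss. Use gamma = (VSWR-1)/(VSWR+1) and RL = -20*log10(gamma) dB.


gamma = (4.5210 - 1) / (4.5210 + 1) = 0.6377468
RL = -20 * log10(0.6377468) = 3.907 dB

3.907 dB


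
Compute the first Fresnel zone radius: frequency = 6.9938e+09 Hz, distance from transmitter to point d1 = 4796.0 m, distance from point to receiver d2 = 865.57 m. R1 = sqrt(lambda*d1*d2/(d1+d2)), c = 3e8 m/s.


lambda = c / f = 3.0000e+08 / 6.9938e+09 = 0.04289514 m
R1 = sqrt(0.04289514 * 4796.0 * 865.57 / (4796.0 + 865.57)) = 5.608 m

5.608 m


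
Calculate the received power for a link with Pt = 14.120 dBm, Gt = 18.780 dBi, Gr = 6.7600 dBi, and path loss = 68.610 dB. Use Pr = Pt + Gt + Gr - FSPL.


Pr = 14.120 + 18.780 + 6.7600 - 68.610 = -28.95 dBm

-28.95 dBm


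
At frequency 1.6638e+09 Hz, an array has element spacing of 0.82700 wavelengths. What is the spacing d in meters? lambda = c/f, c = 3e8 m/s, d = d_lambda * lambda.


lambda = c / f = 3.0000e+08 / 1.6638e+09 = 0.1803101 m
d = 0.82700 * 0.1803101 = 0.1491 m

0.1491 m


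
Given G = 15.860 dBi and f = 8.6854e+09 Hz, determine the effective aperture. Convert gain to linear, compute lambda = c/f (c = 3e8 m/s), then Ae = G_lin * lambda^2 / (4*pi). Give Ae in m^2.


lambda = c / f = 3.0000e+08 / 8.6854e+09 = 0.03454072 m
G_linear = 10^(15.860/10) = 38.54784
Ae = G_linear * lambda^2 / (4*pi) = 38.54784 * 0.03454072^2 / (4*pi) = 3.660e-03 m^2

3.660e-03 m^2


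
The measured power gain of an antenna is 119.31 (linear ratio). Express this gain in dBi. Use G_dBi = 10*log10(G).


G_dBi = 10 * log10(119.31) = 20.77 dBi

20.77 dBi


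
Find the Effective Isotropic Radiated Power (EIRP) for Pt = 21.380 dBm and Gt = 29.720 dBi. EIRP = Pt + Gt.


EIRP = Pt + Gt = 21.380 + 29.720 = 51.10 dBm

51.10 dBm


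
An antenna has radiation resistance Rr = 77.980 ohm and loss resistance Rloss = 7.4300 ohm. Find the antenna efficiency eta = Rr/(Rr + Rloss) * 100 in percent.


eta = 77.980 / (77.980 + 7.4300) * 100 = 91.30%

91.30%


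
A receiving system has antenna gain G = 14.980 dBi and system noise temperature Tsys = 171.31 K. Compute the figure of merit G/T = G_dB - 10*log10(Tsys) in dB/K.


G/T = 14.980 - 10*log10(171.31) = 14.980 - 22.33783 = -7.358 dB/K

-7.358 dB/K


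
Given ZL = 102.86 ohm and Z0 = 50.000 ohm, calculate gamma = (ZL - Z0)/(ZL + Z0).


gamma = (102.86 - 50.000) / (102.86 + 50.000) = 0.3458

0.3458


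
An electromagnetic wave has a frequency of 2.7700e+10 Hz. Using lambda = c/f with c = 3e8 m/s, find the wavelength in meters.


lambda = c / f = 3.0000e+08 / 2.7700e+10 = 0.01083 m

0.01083 m


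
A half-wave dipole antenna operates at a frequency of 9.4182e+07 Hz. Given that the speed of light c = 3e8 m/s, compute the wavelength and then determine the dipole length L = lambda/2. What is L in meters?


lambda = c / f = 3.0000e+08 / 9.4182e+07 = 3.185322 m
L = lambda / 2 = 3.185322 / 2 = 1.593 m

1.593 m


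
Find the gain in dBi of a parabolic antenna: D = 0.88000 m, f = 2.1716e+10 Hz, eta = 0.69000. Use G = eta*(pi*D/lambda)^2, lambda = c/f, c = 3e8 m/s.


lambda = c / f = 3.0000e+08 / 2.1716e+10 = 0.01381470 m
G_linear = 0.69000 * (pi * 0.88000 / 0.01381470)^2 = 27633.21
G_dBi = 10 * log10(27633.21) = 44.41 dBi

44.41 dBi


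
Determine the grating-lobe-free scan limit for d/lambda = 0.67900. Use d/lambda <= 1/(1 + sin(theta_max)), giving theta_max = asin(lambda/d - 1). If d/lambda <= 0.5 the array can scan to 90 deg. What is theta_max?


lambda/d - 1 = 1/0.67900 - 1 = 0.4727541
theta_max = asin(0.4727541) = 28.21 deg

28.21 deg


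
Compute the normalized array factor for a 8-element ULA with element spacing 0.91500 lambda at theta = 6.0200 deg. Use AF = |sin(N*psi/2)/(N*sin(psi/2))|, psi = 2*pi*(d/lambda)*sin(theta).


psi = 2*pi*0.91500*sin(6.0200 deg) = 0.6029419 rad
AF = |sin(8*0.6029419/2) / (8*sin(0.6029419/2))| = 0.2807

0.2807


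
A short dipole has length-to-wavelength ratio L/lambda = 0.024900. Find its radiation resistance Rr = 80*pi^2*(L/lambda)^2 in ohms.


Rr = 80 * pi^2 * (0.024900)^2 = 80 * 9.869604 * 6.200100e-04 = 0.4895 ohm

0.4895 ohm


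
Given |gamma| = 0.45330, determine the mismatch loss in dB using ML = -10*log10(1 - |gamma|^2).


ML = -10 * log10(1 - 0.45330^2) = -10 * log10(0.79451911) = 0.9990 dB

0.9990 dB


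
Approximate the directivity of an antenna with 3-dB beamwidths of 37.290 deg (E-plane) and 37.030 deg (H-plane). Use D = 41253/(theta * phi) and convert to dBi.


D_linear = 41253 / (37.290 * 37.030) = 29.87511
D_dBi = 10 * log10(29.87511) = 14.75 dBi

14.75 dBi


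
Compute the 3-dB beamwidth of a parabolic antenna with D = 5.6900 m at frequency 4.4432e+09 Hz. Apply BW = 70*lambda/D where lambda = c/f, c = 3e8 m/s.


lambda = c / f = 3.0000e+08 / 4.4432e+09 = 0.06751891 m
BW = 70 * 0.06751891 / 5.6900 = 0.8306 deg

0.8306 deg


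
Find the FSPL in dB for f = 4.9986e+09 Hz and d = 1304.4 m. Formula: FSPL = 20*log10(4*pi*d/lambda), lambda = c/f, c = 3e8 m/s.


lambda = c / f = 3.0000e+08 / 4.9986e+09 = 0.06001680 m
FSPL = 20 * log10(4*pi*1304.4/0.06001680) = 108.7 dB

108.7 dB


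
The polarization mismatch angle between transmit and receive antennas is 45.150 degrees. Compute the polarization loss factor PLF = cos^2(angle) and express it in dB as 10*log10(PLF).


PLF_linear = cos^2(45.150 deg) = 0.4973820
PLF_dB = 10 * log10(0.4973820) = -3.033 dB

-3.033 dB


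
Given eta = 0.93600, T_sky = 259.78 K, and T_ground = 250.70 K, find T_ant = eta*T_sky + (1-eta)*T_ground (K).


T_ant = 0.93600 * 259.78 + (1 - 0.93600) * 250.70 = 259.2 K

259.2 K


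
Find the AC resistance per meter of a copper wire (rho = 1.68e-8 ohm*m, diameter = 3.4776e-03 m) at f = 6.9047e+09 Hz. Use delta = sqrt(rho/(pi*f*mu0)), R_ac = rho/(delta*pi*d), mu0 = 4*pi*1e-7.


delta = sqrt(1.68e-8 / (pi * 6.9047e+09 * 4*pi*1e-7)) = 7.850591e-07 m
R_ac = 1.68e-8 / (7.850591e-07 * pi * 3.4776e-03) = 1.959 ohm/m

1.959 ohm/m


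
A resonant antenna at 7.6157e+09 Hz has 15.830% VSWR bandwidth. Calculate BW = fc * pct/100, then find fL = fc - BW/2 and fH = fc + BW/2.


BW = 7.6157e+09 * 15.830/100 = 1.205565e+09 Hz
fL = 7.6157e+09 - 1.205565e+09/2 = 7.013e+09 Hz
fH = 7.6157e+09 + 1.205565e+09/2 = 8.218e+09 Hz

BW=1.206e+09 Hz, fL=7.013e+09 Hz, fH=8.218e+09 Hz


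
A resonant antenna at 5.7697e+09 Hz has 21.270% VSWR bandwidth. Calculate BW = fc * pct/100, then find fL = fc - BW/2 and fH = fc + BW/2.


BW = 5.7697e+09 * 21.270/100 = 1.227215e+09 Hz
fL = 5.7697e+09 - 1.227215e+09/2 = 5.156e+09 Hz
fH = 5.7697e+09 + 1.227215e+09/2 = 6.383e+09 Hz

BW=1.227e+09 Hz, fL=5.156e+09 Hz, fH=6.383e+09 Hz


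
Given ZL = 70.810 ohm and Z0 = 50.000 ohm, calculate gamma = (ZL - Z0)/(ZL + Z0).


gamma = (70.810 - 50.000) / (70.810 + 50.000) = 0.1723

0.1723


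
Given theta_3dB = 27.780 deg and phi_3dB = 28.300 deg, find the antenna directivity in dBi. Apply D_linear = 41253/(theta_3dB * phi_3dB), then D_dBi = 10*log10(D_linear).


D_linear = 41253 / (27.780 * 28.300) = 52.47312
D_dBi = 10 * log10(52.47312) = 17.20 dBi

17.20 dBi


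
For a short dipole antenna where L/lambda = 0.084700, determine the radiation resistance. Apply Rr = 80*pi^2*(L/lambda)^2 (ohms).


Rr = 80 * pi^2 * (0.084700)^2 = 80 * 9.869604 * 7.174090e-03 = 5.664 ohm

5.664 ohm


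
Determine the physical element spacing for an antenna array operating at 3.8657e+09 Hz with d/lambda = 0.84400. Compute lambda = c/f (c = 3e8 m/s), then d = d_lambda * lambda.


lambda = c / f = 3.0000e+08 / 3.8657e+09 = 0.07760561 m
d = 0.84400 * 0.07760561 = 0.06550 m

0.06550 m


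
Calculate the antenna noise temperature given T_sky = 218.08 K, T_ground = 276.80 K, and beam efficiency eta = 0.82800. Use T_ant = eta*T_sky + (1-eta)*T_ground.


T_ant = 0.82800 * 218.08 + (1 - 0.82800) * 276.80 = 228.2 K

228.2 K


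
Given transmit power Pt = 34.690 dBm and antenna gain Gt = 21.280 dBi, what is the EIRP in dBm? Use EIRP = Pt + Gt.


EIRP = Pt + Gt = 34.690 + 21.280 = 55.97 dBm

55.97 dBm


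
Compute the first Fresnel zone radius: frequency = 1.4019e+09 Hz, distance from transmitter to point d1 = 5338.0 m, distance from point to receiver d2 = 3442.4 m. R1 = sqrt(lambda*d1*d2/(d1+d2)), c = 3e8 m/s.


lambda = c / f = 3.0000e+08 / 1.4019e+09 = 0.2139953 m
R1 = sqrt(0.2139953 * 5338.0 * 3442.4 / (5338.0 + 3442.4)) = 21.16 m

21.16 m


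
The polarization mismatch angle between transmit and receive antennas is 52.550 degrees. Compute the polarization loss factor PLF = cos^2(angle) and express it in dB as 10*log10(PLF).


PLF_linear = cos^2(52.550 deg) = 0.3697477
PLF_dB = 10 * log10(0.3697477) = -4.321 dB

-4.321 dB


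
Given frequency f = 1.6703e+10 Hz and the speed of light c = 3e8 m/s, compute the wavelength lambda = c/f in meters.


lambda = c / f = 3.0000e+08 / 1.6703e+10 = 0.01796 m

0.01796 m


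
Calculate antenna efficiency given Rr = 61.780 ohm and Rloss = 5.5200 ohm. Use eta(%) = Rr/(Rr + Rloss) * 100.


eta = 61.780 / (61.780 + 5.5200) * 100 = 91.80%

91.80%


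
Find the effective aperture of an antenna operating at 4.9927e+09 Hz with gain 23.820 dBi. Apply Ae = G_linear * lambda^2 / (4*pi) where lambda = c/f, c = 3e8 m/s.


lambda = c / f = 3.0000e+08 / 4.9927e+09 = 0.06008773 m
G_linear = 10^(23.820/10) = 240.9905
Ae = G_linear * lambda^2 / (4*pi) = 240.9905 * 0.06008773^2 / (4*pi) = 0.06924 m^2

0.06924 m^2


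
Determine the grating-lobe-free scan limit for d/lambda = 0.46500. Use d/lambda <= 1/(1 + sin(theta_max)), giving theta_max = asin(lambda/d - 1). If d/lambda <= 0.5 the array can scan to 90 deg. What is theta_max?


lambda/d - 1 = 1/0.46500 - 1 = 1.150538 >= 1
d/lambda <= 0.5, so the array can scan to endfire without grating lobes: theta_max = 90 deg

90 deg


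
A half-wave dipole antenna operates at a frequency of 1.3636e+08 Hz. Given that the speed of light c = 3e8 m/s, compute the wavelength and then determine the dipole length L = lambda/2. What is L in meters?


lambda = c / f = 3.0000e+08 / 1.3636e+08 = 2.200059 m
L = lambda / 2 = 2.200059 / 2 = 1.100 m

1.100 m


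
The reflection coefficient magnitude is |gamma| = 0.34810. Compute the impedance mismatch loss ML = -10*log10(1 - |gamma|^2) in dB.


ML = -10 * log10(1 - 0.34810^2) = -10 * log10(0.87882639) = 0.5610 dB

0.5610 dB


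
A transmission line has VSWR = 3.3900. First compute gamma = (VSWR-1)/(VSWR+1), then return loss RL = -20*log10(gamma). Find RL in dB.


gamma = (3.3900 - 1) / (3.3900 + 1) = 0.5444191
RL = -20 * log10(0.5444191) = 5.281 dB

5.281 dB


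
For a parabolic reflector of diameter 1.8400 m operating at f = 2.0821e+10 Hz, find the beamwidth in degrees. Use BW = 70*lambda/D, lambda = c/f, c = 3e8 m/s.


lambda = c / f = 3.0000e+08 / 2.0821e+10 = 0.01440853 m
BW = 70 * 0.01440853 / 1.8400 = 0.5482 deg

0.5482 deg


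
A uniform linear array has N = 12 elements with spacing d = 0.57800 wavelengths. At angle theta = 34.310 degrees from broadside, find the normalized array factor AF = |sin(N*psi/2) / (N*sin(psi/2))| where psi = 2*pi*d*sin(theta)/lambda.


psi = 2*pi*0.57800*sin(34.310 deg) = 2.047070 rad
AF = |sin(12*2.047070/2) / (12*sin(2.047070/2))| = 0.02734

0.02734


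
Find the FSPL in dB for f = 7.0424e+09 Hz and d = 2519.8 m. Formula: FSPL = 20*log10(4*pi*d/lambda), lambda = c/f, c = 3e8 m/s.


lambda = c / f = 3.0000e+08 / 7.0424e+09 = 0.04259911 m
FSPL = 20 * log10(4*pi*2519.8/0.04259911) = 117.4 dB

117.4 dB


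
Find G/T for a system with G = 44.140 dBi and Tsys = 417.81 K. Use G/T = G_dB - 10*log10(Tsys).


G/T = 44.140 - 10*log10(417.81) = 44.140 - 26.20979 = 17.93 dB/K

17.93 dB/K


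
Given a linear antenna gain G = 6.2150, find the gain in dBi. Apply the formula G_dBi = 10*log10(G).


G_dBi = 10 * log10(6.2150) = 7.934 dBi

7.934 dBi


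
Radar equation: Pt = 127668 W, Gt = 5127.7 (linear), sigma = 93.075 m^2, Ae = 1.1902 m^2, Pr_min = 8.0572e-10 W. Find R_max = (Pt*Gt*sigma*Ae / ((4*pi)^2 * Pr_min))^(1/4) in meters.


R^4 = 127668*5127.7*93.075*1.1902 / ((4*pi)^2 * 8.0572e-10) = 5.699723e+17
R_max = 5.699723e+17^0.25 = 27477 m

27477 m
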